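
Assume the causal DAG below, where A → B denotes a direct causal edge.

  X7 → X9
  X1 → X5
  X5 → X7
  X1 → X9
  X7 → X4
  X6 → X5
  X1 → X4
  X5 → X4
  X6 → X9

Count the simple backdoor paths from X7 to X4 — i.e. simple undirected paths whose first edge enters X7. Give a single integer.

A backdoor path from X7 to X4 is any simple undirected path whose first edge points into X7 (i.e. leaves X7 via a parent).
Parents of X7: {X5}.
Enumerating:
  P1: X7 <- X5 <- X1 -> X4
  P2: X7 <- X5 <- X6 -> X9 <- X1 -> X4
  P3: X7 <- X5 -> X4
That exhausts the simple backdoor paths. Count: 3.

3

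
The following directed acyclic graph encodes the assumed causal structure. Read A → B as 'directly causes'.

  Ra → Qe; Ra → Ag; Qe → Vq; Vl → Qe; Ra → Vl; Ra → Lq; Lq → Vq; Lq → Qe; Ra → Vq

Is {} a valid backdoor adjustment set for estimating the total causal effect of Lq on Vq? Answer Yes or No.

Backdoor paths from Lq to Vq (paths whose first edge points into Lq):
  P1: Lq <- Ra -> Vl -> Qe -> Vq
  P2: Lq <- Ra -> Qe -> Vq
  P3: Lq <- Ra -> Vq
Condition 1 (no descendant of Lq in the set): holds — descendants of Lq are {Qe, Vq}; none are in {}.
Condition 2 (every backdoor path blocked by {}):
  P1: open — no interior node is in the conditioning set.
  P2: open — no interior node is in the conditioning set.
  P3: open — no interior node is in the conditioning set.
{} does not satisfy the backdoor criterion.

No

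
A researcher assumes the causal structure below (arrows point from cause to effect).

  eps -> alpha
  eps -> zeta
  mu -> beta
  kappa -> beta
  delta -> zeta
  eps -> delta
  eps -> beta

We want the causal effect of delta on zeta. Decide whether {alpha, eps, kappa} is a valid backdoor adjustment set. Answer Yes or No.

Backdoor paths from delta to zeta (paths whose first edge points into delta):
  P1: delta <- eps -> zeta
Condition 1 (no descendant of delta in the set): holds — descendants of delta are {zeta}; none are in {alpha, eps, kappa}.
Condition 2 (every backdoor path blocked by {alpha, eps, kappa}):
  P1: blocked at fork node eps ∈ conditioning set.
{alpha, eps, kappa} satisfies the backdoor criterion.

Yes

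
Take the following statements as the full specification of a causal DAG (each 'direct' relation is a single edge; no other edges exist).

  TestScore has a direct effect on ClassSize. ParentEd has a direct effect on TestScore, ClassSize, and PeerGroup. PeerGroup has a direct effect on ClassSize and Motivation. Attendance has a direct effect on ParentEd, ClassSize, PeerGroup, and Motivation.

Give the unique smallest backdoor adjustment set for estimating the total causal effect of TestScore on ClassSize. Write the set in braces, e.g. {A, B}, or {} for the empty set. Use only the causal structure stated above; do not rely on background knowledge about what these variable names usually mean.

Variables eligible for adjustment (non-descendants of TestScore, excluding TestScore and ClassSize): {Attendance, Motivation, ParentEd, PeerGroup}.
Backdoor paths from TestScore to ClassSize:
  P1: TestScore <- ParentEd <- Attendance -> PeerGroup -> ClassSize
  P2: TestScore <- ParentEd <- Attendance -> ClassSize
  P3: TestScore <- ParentEd <- Attendance -> Motivation <- PeerGroup -> ClassSize
  P4: TestScore <- ParentEd -> PeerGroup <- Attendance -> ClassSize
  P5: TestScore <- ParentEd -> PeerGroup -> ClassSize
  P6: TestScore <- ParentEd -> PeerGroup -> Motivation <- Attendance -> ClassSize
  P7: TestScore <- ParentEd -> ClassSize
The empty set is not sufficient: P1 (TestScore <- ParentEd <- Attendance -> PeerGroup -> ClassSize) has no collider blocking it and no conditioned non-collider, so it is open.
Try {ParentEd}:
  P1: blocked at chain node ParentEd ∈ conditioning set.
  P2: blocked at chain node ParentEd ∈ conditioning set.
  P3: blocked at chain node ParentEd ∈ conditioning set.
  P4: blocked at fork node ParentEd ∈ conditioning set.
  P5: blocked at fork node ParentEd ∈ conditioning set.
  P6: blocked at fork node ParentEd ∈ conditioning set.
  P7: blocked at fork node ParentEd ∈ conditioning set.
{ParentEd} contains no descendant of TestScore and blocks every backdoor path.
No other singleton works — e.g. {Attendance} leaves P5 open — so {ParentEd} is the unique smallest valid adjustment set.

{ParentEd}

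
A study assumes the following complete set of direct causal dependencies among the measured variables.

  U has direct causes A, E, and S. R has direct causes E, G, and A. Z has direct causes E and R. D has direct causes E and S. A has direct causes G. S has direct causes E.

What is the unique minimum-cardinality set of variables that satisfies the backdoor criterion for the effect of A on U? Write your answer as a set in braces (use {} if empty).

Variables eligible for adjustment (non-descendants of A, excluding A and U): {D, E, G, S}.
Backdoor paths from A to U:
  P1: A <- G -> R <- E -> S -> U
  P2: A <- G -> R <- E -> D <- S -> U
  P3: A <- G -> R <- E -> U
  P4: A <- G -> R -> Z <- E -> S -> U
  P5: A <- G -> R -> Z <- E -> D <- S -> U
  P6: A <- G -> R -> Z <- E -> U
Each backdoor path contains an unconditioned collider, so every path is already blocked with the empty conditioning set:
  P1: blocked at collider R (neither it nor any descendant is in the conditioning set).
  P2: blocked at collider R (neither it nor any descendant is in the conditioning set).
  P3: blocked at collider R (neither it nor any descendant is in the conditioning set).
  P4: blocked at collider Z (neither it nor any descendant is in the conditioning set).
  P5: blocked at collider Z (neither it nor any descendant is in the conditioning set).
  P6: blocked at collider Z (neither it nor any descendant is in the conditioning set).
The empty set is therefore the unique smallest valid set.

{}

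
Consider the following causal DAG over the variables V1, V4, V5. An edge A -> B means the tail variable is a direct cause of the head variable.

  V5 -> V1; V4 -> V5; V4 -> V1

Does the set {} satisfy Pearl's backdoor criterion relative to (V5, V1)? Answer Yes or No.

Backdoor paths from V5 to V1 (paths whose first edge points into V5):
  P1: V5 <- V4 -> V1
Condition 1 (no descendant of V5 in the set): holds — descendants of V5 are {V1}; none are in {}.
Condition 2 (every backdoor path blocked by {}):
  P1: open — no interior node is in the conditioning set.
{} does not satisfy the backdoor criterion.

No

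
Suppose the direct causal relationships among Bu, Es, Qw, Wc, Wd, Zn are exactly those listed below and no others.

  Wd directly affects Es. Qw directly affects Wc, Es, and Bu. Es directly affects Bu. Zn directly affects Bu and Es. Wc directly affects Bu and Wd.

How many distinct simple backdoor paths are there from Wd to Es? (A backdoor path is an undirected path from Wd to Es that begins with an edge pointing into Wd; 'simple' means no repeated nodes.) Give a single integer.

A backdoor path from Wd to Es is any simple undirected path whose first edge points into Wd (i.e. leaves Wd via a parent).
Parents of Wd: {Wc}.
Enumerating:
  P1: Wd <- Wc <- Qw -> Es
  P2: Wd <- Wc <- Qw -> Bu <- Zn -> Es
  P3: Wd <- Wc <- Qw -> Bu <- Es
  P4: Wd <- Wc -> Bu <- Qw -> Es
  P5: Wd <- Wc -> Bu <- Zn -> Es
  P6: Wd <- Wc -> Bu <- Es
That exhausts the simple backdoor paths. Count: 6.

6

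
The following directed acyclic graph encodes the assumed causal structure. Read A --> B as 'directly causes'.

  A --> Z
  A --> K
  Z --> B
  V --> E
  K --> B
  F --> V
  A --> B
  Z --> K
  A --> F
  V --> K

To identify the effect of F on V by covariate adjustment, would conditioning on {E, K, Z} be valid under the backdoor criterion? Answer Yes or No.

Backdoor paths from F to V (paths whose first edge points into F):
  P1: F <- A -> Z -> K <- V
  P2: F <- A -> Z -> B <- K <- V
  P3: F <- A -> K <- V
  P4: F <- A -> B <- Z -> K <- V
  P5: F <- A -> B <- K <- V
Condition 1 (no descendant of F in the set): FAILS — E and K are descendants of F.
Condition 2 (every backdoor path blocked by {E, K, Z}):
  P1: blocked at chain node Z ∈ conditioning set.
  P2: blocked at chain node Z ∈ conditioning set.
  P3: open — collider(s) K are conditioned on (or have a conditioned descendant) and no non-collider on the path is in the set.
  P4: blocked at collider B (neither it nor any descendant is in the conditioning set).
  P5: blocked at collider B (neither it nor any descendant is in the conditioning set).
{E, K, Z} does not satisfy the backdoor criterion.

No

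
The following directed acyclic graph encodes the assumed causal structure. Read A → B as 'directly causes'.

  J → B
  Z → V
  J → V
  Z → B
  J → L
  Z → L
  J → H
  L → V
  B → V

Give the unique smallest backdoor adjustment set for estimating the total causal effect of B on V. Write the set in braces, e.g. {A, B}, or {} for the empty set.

Variables eligible for adjustment (non-descendants of B, excluding B and V): {H, J, L, Z}.
Backdoor paths from B to V:
  P1: B <- Z -> L <- J -> V
  P2: B <- Z -> L -> V
  P3: B <- Z -> V
  P4: B <- J -> L <- Z -> V
  P5: B <- J -> L -> V
  P6: B <- J -> V
The empty set is not sufficient: P2 (B <- Z -> L -> V) has no collider blocking it and no conditioned non-collider, so it is open.
Try {J, Z}:
  P1: blocked at fork node Z ∈ conditioning set.
  P2: blocked at fork node Z ∈ conditioning set.
  P3: blocked at fork node Z ∈ conditioning set.
  P4: blocked at fork node J ∈ conditioning set.
  P5: blocked at fork node J ∈ conditioning set.
  P6: blocked at fork node J ∈ conditioning set.
{J, Z} contains no descendant of B and blocks every backdoor path.
Every element of {J, Z} is needed (dropping J leaves P5 open; dropping Z leaves P2 open), so no proper subset is valid.
Among all size-2 subsets of the eligible variables, only {J, Z} blocks every backdoor path, so it is the unique smallest valid adjustment set.

{J, Z}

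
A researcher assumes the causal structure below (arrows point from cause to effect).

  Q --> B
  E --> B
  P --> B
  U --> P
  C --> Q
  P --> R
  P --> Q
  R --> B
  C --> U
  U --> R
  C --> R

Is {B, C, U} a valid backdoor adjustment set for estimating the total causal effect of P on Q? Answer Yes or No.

Backdoor paths from P to Q (paths whose first edge points into P):
  P1: P <- U <- C -> R -> B <- Q
  P2: P <- U <- C -> Q
  P3: P <- U -> R <- C -> Q
  P4: P <- U -> R -> B <- Q
Condition 1 (no descendant of P in the set): FAILS — B is a descendant of P.
Condition 2 (every backdoor path blocked by {B, C, U}):
  P1: blocked at chain node U ∈ conditioning set.
  P2: blocked at chain node U ∈ conditioning set.
  P3: blocked at fork node U ∈ conditioning set.
  P4: blocked at fork node U ∈ conditioning set.
{B, C, U} does not satisfy the backdoor criterion.

No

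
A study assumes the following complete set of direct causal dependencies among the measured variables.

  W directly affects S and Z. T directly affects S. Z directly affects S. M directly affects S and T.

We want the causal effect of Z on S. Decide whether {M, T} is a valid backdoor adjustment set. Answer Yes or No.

No

Backdoor paths from Z to S (paths whose first edge points into Z):
  P1: Z <- W -> S
Condition 1 (no descendant of Z in the set): holds — descendants of Z are {S}; none are in {M, T}.
Condition 2 (every backdoor path blocked by {M, T}):
  P1: open — no interior node is in the conditioning set.
{M, T} does not satisfy the backdoor criterion.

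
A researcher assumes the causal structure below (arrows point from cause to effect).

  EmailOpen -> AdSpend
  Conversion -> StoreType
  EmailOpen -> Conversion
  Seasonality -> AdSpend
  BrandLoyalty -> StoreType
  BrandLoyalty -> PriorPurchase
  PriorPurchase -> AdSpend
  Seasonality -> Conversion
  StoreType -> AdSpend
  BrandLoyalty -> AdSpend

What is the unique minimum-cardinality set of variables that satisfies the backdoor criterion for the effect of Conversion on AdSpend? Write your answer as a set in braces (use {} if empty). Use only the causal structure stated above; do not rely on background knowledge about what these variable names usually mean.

{EmailOpen, Seasonality}

Variables eligible for adjustment (non-descendants of Conversion, excluding Conversion and AdSpend): {BrandLoyalty, EmailOpen, PriorPurchase, Seasonality}.
Backdoor paths from Conversion to AdSpend:
  P1: Conversion <- Seasonality -> AdSpend
  P2: Conversion <- EmailOpen -> AdSpend
The empty set is not sufficient: P1 (Conversion <- Seasonality -> AdSpend) has no collider blocking it and no conditioned non-collider, so it is open.
Try {EmailOpen, Seasonality}:
  P1: blocked at fork node Seasonality ∈ conditioning set.
  P2: blocked at fork node EmailOpen ∈ conditioning set.
{EmailOpen, Seasonality} contains no descendant of Conversion and blocks every backdoor path.
Every element of {EmailOpen, Seasonality} is needed (dropping EmailOpen leaves P2 open; dropping Seasonality leaves P1 open), so no proper subset is valid.
Among all size-2 subsets of the eligible variables, only {EmailOpen, Seasonality} blocks every backdoor path, so it is the unique smallest valid adjustment set.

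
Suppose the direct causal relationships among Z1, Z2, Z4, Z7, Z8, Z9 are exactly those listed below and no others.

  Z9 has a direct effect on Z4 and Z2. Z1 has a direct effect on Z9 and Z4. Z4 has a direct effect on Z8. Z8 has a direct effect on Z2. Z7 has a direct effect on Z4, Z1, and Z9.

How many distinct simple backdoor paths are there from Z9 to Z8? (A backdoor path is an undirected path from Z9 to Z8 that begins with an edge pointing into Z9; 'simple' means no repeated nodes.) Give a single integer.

4

A backdoor path from Z9 to Z8 is any simple undirected path whose first edge points into Z9 (i.e. leaves Z9 via a parent).
Parents of Z9: {Z1, Z7}.
Enumerating:
  P1: Z9 <- Z7 -> Z1 -> Z4 -> Z8
  P2: Z9 <- Z7 -> Z4 -> Z8
  P3: Z9 <- Z1 <- Z7 -> Z4 -> Z8
  P4: Z9 <- Z1 -> Z4 -> Z8
That exhausts the simple backdoor paths. Count: 4.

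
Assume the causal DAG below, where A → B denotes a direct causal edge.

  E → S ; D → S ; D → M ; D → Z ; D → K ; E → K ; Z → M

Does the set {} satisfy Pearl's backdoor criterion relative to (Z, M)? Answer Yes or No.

Backdoor paths from Z to M (paths whose first edge points into Z):
  P1: Z <- D -> M
Condition 1 (no descendant of Z in the set): holds — descendants of Z are {M}; none are in {}.
Condition 2 (every backdoor path blocked by {}):
  P1: open — no interior node is in the conditioning set.
{} does not satisfy the backdoor criterion.

No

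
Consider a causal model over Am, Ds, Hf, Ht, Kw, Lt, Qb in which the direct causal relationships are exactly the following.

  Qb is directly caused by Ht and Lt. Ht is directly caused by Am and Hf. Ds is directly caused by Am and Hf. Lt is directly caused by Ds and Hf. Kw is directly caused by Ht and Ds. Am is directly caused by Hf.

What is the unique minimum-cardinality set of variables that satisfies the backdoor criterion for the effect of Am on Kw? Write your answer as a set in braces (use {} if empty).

{Hf}

Variables eligible for adjustment (non-descendants of Am, excluding Am and Kw): {Hf}.
Backdoor paths from Am to Kw:
  P1: Am <- Hf -> Ds -> Kw
  P2: Am <- Hf -> Ds -> Lt -> Qb <- Ht -> Kw
  P3: Am <- Hf -> Ht -> Kw
  P4: Am <- Hf -> Ht -> Qb <- Lt <- Ds -> Kw
  P5: Am <- Hf -> Lt <- Ds -> Kw
  P6: Am <- Hf -> Lt -> Qb <- Ht -> Kw
The empty set is not sufficient: P1 (Am <- Hf -> Ds -> Kw) has no collider blocking it and no conditioned non-collider, so it is open.
Try {Hf}:
  P1: blocked at fork node Hf ∈ conditioning set.
  P2: blocked at fork node Hf ∈ conditioning set.
  P3: blocked at fork node Hf ∈ conditioning set.
  P4: blocked at fork node Hf ∈ conditioning set.
  P5: blocked at fork node Hf ∈ conditioning set.
  P6: blocked at fork node Hf ∈ conditioning set.
{Hf} contains no descendant of Am and blocks every backdoor path.
{Hf} is the unique smallest valid adjustment set.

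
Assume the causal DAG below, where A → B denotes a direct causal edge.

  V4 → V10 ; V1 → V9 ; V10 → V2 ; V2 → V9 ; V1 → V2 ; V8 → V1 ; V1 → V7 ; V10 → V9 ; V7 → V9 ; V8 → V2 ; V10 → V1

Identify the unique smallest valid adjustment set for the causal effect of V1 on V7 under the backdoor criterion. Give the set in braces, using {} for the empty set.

Variables eligible for adjustment (non-descendants of V1, excluding V1 and V7): {V10, V4, V8}.
Backdoor paths from V1 to V7:
  P1: V1 <- V8 -> V2 <- V10 -> V9 <- V7
  P2: V1 <- V8 -> V2 -> V9 <- V7
  P3: V1 <- V10 -> V2 -> V9 <- V7
  P4: V1 <- V10 -> V9 <- V7
Each backdoor path contains an unconditioned collider, so every path is already blocked with the empty conditioning set:
  P1: blocked at collider V2 (neither it nor any descendant is in the conditioning set).
  P2: blocked at collider V9 (neither it nor any descendant is in the conditioning set).
  P3: blocked at collider V9 (neither it nor any descendant is in the conditioning set).
  P4: blocked at collider V9 (neither it nor any descendant is in the conditioning set).
The empty set is therefore the unique smallest valid set.

{}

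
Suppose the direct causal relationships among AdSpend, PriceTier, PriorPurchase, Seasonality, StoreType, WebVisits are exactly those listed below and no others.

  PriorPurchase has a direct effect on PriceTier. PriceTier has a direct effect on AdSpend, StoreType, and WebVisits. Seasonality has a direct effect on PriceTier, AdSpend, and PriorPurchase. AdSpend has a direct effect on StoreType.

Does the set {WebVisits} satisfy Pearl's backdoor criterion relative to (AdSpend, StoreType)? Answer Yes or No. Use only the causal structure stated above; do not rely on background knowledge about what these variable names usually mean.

Backdoor paths from AdSpend to StoreType (paths whose first edge points into AdSpend):
  P1: AdSpend <- Seasonality -> PriorPurchase -> PriceTier -> StoreType
  P2: AdSpend <- Seasonality -> PriceTier -> StoreType
  P3: AdSpend <- PriceTier -> StoreType
Condition 1 (no descendant of AdSpend in the set): holds — descendants of AdSpend are {StoreType}; none are in {WebVisits}.
Condition 2 (every backdoor path blocked by {WebVisits}):
  P1: open — no interior node is in the conditioning set.
  P2: open — no interior node is in the conditioning set.
  P3: open — no interior node is in the conditioning set.
{WebVisits} does not satisfy the backdoor criterion.

No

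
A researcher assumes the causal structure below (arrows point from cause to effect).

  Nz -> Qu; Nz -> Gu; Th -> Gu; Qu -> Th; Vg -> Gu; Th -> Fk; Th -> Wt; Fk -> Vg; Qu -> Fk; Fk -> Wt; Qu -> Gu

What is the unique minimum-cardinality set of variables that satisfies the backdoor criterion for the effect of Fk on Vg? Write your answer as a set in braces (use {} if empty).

Variables eligible for adjustment (non-descendants of Fk, excluding Fk and Vg): {Nz, Qu, Th}.
Backdoor paths from Fk to Vg:
  P1: Fk <- Qu <- Nz -> Gu <- Vg
  P2: Fk <- Qu -> Th -> Gu <- Vg
  P3: Fk <- Qu -> Gu <- Vg
  P4: Fk <- Th <- Qu <- Nz -> Gu <- Vg
  P5: Fk <- Th <- Qu -> Gu <- Vg
  P6: Fk <- Th -> Gu <- Vg
Each backdoor path contains an unconditioned collider, so every path is already blocked with the empty conditioning set:
  P1: blocked at collider Gu (neither it nor any descendant is in the conditioning set).
  P2: blocked at collider Gu (neither it nor any descendant is in the conditioning set).
  P3: blocked at collider Gu (neither it nor any descendant is in the conditioning set).
  P4: blocked at collider Gu (neither it nor any descendant is in the conditioning set).
  P5: blocked at collider Gu (neither it nor any descendant is in the conditioning set).
  P6: blocked at collider Gu (neither it nor any descendant is in the conditioning set).
The empty set is therefore the unique smallest valid set.

{}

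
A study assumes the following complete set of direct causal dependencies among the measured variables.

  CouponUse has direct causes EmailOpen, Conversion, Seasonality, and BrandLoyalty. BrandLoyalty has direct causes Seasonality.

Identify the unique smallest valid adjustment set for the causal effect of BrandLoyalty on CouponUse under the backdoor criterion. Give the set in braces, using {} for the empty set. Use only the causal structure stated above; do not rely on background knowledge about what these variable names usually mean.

{Seasonality}

Variables eligible for adjustment (non-descendants of BrandLoyalty, excluding BrandLoyalty and CouponUse): {Conversion, EmailOpen, Seasonality}.
Backdoor paths from BrandLoyalty to CouponUse:
  P1: BrandLoyalty <- Seasonality -> CouponUse
The empty set is not sufficient: P1 (BrandLoyalty <- Seasonality -> CouponUse) has no collider blocking it and no conditioned non-collider, so it is open.
Try {Seasonality}:
  P1: blocked at fork node Seasonality ∈ conditioning set.
{Seasonality} contains no descendant of BrandLoyalty and blocks every backdoor path.
No other singleton works — e.g. {EmailOpen} leaves P1 open — so {Seasonality} is the unique smallest valid adjustment set.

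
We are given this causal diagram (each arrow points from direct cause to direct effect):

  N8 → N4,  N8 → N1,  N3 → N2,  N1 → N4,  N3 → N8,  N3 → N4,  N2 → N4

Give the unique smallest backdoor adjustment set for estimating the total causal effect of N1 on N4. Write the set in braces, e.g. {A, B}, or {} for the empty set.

{N8}

Variables eligible for adjustment (non-descendants of N1, excluding N1 and N4): {N2, N3, N8}.
Backdoor paths from N1 to N4:
  P1: N1 <- N8 <- N3 -> N2 -> N4
  P2: N1 <- N8 <- N3 -> N4
  P3: N1 <- N8 -> N4
The empty set is not sufficient: P1 (N1 <- N8 <- N3 -> N2 -> N4) has no collider blocking it and no conditioned non-collider, so it is open.
Try {N8}:
  P1: blocked at chain node N8 ∈ conditioning set.
  P2: blocked at chain node N8 ∈ conditioning set.
  P3: blocked at fork node N8 ∈ conditioning set.
{N8} contains no descendant of N1 and blocks every backdoor path.
No other singleton works — e.g. {N3} leaves P3 open — so {N8} is the unique smallest valid adjustment set.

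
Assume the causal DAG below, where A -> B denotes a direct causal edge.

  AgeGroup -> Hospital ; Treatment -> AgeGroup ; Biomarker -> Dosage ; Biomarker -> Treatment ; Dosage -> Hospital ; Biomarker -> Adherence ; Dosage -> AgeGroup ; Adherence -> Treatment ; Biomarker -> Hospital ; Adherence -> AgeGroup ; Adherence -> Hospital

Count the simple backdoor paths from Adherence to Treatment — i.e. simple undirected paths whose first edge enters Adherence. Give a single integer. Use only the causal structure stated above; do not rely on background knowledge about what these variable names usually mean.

5

A backdoor path from Adherence to Treatment is any simple undirected path whose first edge points into Adherence (i.e. leaves Adherence via a parent).
Parents of Adherence: {Biomarker}.
Enumerating:
  P1: Adherence <- Biomarker -> Dosage -> AgeGroup <- Treatment
  P2: Adherence <- Biomarker -> Dosage -> Hospital <- AgeGroup <- Treatment
  P3: Adherence <- Biomarker -> Treatment
  P4: Adherence <- Biomarker -> Hospital <- Dosage -> AgeGroup <- Treatment
  P5: Adherence <- Biomarker -> Hospital <- AgeGroup <- Treatment
That exhausts the simple backdoor paths. Count: 5.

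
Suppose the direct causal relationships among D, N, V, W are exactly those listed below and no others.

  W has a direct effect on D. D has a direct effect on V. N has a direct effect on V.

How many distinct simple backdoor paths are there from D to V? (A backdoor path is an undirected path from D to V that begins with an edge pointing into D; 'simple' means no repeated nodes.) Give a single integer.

A backdoor path from D to V is any simple undirected path whose first edge points into D (i.e. leaves D via a parent).
Parents of D: {W}.
No simple path from any parent of D reaches V without revisiting D, so there are no backdoor paths.

0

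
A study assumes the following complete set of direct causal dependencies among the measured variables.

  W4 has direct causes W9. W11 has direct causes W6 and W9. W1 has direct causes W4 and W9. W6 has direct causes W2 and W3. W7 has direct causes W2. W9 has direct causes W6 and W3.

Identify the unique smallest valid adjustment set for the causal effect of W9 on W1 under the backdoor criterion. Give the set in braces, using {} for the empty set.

{}

Variables eligible for adjustment (non-descendants of W9, excluding W9 and W1): {W2, W3, W6, W7}.
Backdoor paths from W9 to W1:
  (none)
With no backdoor paths the empty set already satisfies the criterion, and it is trivially minimal.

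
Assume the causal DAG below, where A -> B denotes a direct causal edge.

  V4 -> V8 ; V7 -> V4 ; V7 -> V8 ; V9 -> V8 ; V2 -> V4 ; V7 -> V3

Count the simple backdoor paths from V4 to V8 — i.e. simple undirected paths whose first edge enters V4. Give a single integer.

A backdoor path from V4 to V8 is any simple undirected path whose first edge points into V4 (i.e. leaves V4 via a parent).
Parents of V4: {V2, V7}.
Enumerating:
  P1: V4 <- V7 -> V8
That exhausts the simple backdoor paths. Count: 1.

1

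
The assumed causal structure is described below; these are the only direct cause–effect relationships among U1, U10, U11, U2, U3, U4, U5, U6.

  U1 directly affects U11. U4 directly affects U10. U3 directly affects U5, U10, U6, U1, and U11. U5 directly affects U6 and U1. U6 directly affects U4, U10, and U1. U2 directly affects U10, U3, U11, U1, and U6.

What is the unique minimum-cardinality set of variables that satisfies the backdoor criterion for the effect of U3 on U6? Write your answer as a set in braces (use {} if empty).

{U2}

Variables eligible for adjustment (non-descendants of U3, excluding U3 and U6): {U2}.
Backdoor paths from U3 to U6:
  P1: U3 <- U2 -> U6
  P2: U3 <- U2 -> U1 <- U5 -> U6
  P3: U3 <- U2 -> U1 <- U6
  P4: U3 <- U2 -> U11 <- U1 <- U5 -> U6
  P5: U3 <- U2 -> U11 <- U1 <- U6
  P6: U3 <- U2 -> U10 <- U6
  P7: U3 <- U2 -> U10 <- U4 <- U6
The empty set is not sufficient: P1 (U3 <- U2 -> U6) has no collider blocking it and no conditioned non-collider, so it is open.
Try {U2}:
  P1: blocked at fork node U2 ∈ conditioning set.
  P2: blocked at fork node U2 ∈ conditioning set.
  P3: blocked at fork node U2 ∈ conditioning set.
  P4: blocked at fork node U2 ∈ conditioning set.
  P5: blocked at fork node U2 ∈ conditioning set.
  P6: blocked at fork node U2 ∈ conditioning set.
  P7: blocked at fork node U2 ∈ conditioning set.
{U2} contains no descendant of U3 and blocks every backdoor path.
{U2} is the unique smallest valid adjustment set.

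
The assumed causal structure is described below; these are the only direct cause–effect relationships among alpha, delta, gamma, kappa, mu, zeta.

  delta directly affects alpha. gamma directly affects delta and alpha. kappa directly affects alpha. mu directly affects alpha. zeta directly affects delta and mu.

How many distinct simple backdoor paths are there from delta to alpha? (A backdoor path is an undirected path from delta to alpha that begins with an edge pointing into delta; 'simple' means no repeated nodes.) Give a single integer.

A backdoor path from delta to alpha is any simple undirected path whose first edge points into delta (i.e. leaves delta via a parent).
Parents of delta: {gamma, zeta}.
Enumerating:
  P1: delta <- gamma -> alpha
  P2: delta <- zeta -> mu -> alpha
That exhausts the simple backdoor paths. Count: 2.

2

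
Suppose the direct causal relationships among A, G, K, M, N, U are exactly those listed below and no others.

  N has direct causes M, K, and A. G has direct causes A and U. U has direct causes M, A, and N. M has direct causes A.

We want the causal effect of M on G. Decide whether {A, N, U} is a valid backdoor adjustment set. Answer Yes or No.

Backdoor paths from M to G (paths whose first edge points into M):
  P1: M <- A -> N -> U -> G
  P2: M <- A -> U -> G
  P3: M <- A -> G
Condition 1 (no descendant of M in the set): FAILS — N and U are descendants of M.
Condition 2 (every backdoor path blocked by {A, N, U}):
  P1: blocked at fork node A ∈ conditioning set.
  P2: blocked at fork node A ∈ conditioning set.
  P3: blocked at fork node A ∈ conditioning set.
{A, N, U} does not satisfy the backdoor criterion.

No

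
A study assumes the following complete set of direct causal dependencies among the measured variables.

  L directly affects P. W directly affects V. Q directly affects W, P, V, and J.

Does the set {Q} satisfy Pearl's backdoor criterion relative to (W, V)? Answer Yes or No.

Yes

Backdoor paths from W to V (paths whose first edge points into W):
  P1: W <- Q -> V
Condition 1 (no descendant of W in the set): holds — descendants of W are {V}; none are in {Q}.
Condition 2 (every backdoor path blocked by {Q}):
  P1: blocked at fork node Q ∈ conditioning set.
{Q} satisfies the backdoor criterion.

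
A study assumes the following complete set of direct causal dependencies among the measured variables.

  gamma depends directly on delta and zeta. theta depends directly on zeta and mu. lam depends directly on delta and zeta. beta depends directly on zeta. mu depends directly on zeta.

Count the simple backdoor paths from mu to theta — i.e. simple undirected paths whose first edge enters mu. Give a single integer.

A backdoor path from mu to theta is any simple undirected path whose first edge points into mu (i.e. leaves mu via a parent).
Parents of mu: {zeta}.
Enumerating:
  P1: mu <- zeta -> theta
That exhausts the simple backdoor paths. Count: 1.

1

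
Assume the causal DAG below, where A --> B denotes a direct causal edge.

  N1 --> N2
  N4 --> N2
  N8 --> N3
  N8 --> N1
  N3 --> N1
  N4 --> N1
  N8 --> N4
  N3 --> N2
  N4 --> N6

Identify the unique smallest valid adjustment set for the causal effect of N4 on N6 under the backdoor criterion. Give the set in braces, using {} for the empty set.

Variables eligible for adjustment (non-descendants of N4, excluding N4 and N6): {N3, N8}.
Backdoor paths from N4 to N6:
  (none)
With no backdoor paths the empty set already satisfies the criterion, and it is trivially minimal.

{}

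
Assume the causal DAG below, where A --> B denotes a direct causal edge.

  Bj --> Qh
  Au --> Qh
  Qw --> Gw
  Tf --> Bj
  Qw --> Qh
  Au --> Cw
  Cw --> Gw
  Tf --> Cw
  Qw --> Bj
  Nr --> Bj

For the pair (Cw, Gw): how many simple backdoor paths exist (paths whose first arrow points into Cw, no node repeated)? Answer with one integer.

4

A backdoor path from Cw to Gw is any simple undirected path whose first edge points into Cw (i.e. leaves Cw via a parent).
Parents of Cw: {Au, Tf}.
Enumerating:
  P1: Cw <- Au -> Qh <- Qw -> Gw
  P2: Cw <- Au -> Qh <- Bj <- Qw -> Gw
  P3: Cw <- Tf -> Bj <- Qw -> Gw
  P4: Cw <- Tf -> Bj -> Qh <- Qw -> Gw
That exhausts the simple backdoor paths. Count: 4.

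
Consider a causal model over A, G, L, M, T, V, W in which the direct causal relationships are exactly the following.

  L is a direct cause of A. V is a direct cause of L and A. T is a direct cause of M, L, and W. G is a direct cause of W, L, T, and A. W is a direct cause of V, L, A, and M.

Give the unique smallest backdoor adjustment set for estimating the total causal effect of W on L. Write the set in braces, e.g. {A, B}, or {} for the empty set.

{G, T}

Variables eligible for adjustment (non-descendants of W, excluding W and L): {G, T}.
Backdoor paths from W to L:
  P1: W <- G -> T -> L
  P2: W <- G -> L
  P3: W <- G -> A <- V -> L
  P4: W <- G -> A <- L
  P5: W <- T <- G -> L
  P6: W <- T <- G -> A <- V -> L
  P7: W <- T <- G -> A <- L
  P8: W <- T -> L
The empty set is not sufficient: P1 (W <- G -> T -> L) has no collider blocking it and no conditioned non-collider, so it is open.
Try {G, T}:
  P1: blocked at fork node G ∈ conditioning set.
  P2: blocked at fork node G ∈ conditioning set.
  P3: blocked at fork node G ∈ conditioning set.
  P4: blocked at fork node G ∈ conditioning set.
  P5: blocked at chain node T ∈ conditioning set.
  P6: blocked at chain node T ∈ conditioning set.
  P7: blocked at chain node T ∈ conditioning set.
  P8: blocked at fork node T ∈ conditioning set.
{G, T} contains no descendant of W and blocks every backdoor path.
Every element of {G, T} is needed (dropping G leaves P2 open; dropping T leaves P8 open), so no proper subset is valid.
Among all size-2 subsets of the eligible variables, only {G, T} blocks every backdoor path, so it is the unique smallest valid adjustment set.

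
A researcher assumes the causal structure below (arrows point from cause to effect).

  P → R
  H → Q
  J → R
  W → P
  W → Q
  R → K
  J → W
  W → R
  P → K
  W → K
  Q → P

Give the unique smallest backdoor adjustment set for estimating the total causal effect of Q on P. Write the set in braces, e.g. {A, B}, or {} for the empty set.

Variables eligible for adjustment (non-descendants of Q, excluding Q and P): {H, J, W}.
Backdoor paths from Q to P:
  P1: Q <- W <- J -> R <- P
  P2: Q <- W <- J -> R -> K <- P
  P3: Q <- W -> P
  P4: Q <- W -> R <- P
  P5: Q <- W -> R -> K <- P
  P6: Q <- W -> K <- P
  P7: Q <- W -> K <- R <- P
The empty set is not sufficient: P3 (Q <- W -> P) has no collider blocking it and no conditioned non-collider, so it is open.
Try {W}:
  P1: blocked at chain node W ∈ conditioning set.
  P2: blocked at chain node W ∈ conditioning set.
  P3: blocked at fork node W ∈ conditioning set.
  P4: blocked at fork node W ∈ conditioning set.
  P5: blocked at fork node W ∈ conditioning set.
  P6: blocked at fork node W ∈ conditioning set.
  P7: blocked at fork node W ∈ conditioning set.
{W} contains no descendant of Q and blocks every backdoor path.
No other singleton works — e.g. {J} leaves P3 open — so {W} is the unique smallest valid adjustment set.

{W}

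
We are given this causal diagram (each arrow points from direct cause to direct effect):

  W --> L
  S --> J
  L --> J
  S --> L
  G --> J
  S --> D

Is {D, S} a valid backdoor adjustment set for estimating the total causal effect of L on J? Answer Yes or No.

Yes

Backdoor paths from L to J (paths whose first edge points into L):
  P1: L <- S -> J
Condition 1 (no descendant of L in the set): holds — descendants of L are {J}; none are in {D, S}.
Condition 2 (every backdoor path blocked by {D, S}):
  P1: blocked at fork node S ∈ conditioning set.
{D, S} satisfies the backdoor criterion.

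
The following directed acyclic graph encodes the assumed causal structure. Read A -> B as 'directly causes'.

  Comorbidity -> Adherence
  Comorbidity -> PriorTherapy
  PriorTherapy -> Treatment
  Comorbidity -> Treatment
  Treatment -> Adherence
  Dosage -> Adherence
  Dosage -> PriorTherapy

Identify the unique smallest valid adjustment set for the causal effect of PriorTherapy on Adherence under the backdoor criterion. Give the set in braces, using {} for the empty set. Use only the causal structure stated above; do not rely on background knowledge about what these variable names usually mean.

Variables eligible for adjustment (non-descendants of PriorTherapy, excluding PriorTherapy and Adherence): {Comorbidity, Dosage}.
Backdoor paths from PriorTherapy to Adherence:
  P1: PriorTherapy <- Comorbidity -> Treatment -> Adherence
  P2: PriorTherapy <- Comorbidity -> Adherence
  P3: PriorTherapy <- Dosage -> Adherence
The empty set is not sufficient: P1 (PriorTherapy <- Comorbidity -> Treatment -> Adherence) has no collider blocking it and no conditioned non-collider, so it is open.
Try {Comorbidity, Dosage}:
  P1: blocked at fork node Comorbidity ∈ conditioning set.
  P2: blocked at fork node Comorbidity ∈ conditioning set.
  P3: blocked at fork node Dosage ∈ conditioning set.
{Comorbidity, Dosage} contains no descendant of PriorTherapy and blocks every backdoor path.
Every element of {Comorbidity, Dosage} is needed (dropping Comorbidity leaves P1 open; dropping Dosage leaves P3 open), so no proper subset is valid.
Among all size-2 subsets of the eligible variables, only {Comorbidity, Dosage} blocks every backdoor path, so it is the unique smallest valid adjustment set.

{Comorbidity, Dosage}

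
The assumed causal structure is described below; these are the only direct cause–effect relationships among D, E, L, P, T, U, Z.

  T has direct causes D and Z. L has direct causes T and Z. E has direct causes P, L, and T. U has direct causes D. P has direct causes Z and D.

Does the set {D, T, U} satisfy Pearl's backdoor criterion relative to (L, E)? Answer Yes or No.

Backdoor paths from L to E (paths whose first edge points into L):
  P1: L <- Z -> T <- D -> P -> E
  P2: L <- Z -> T -> E
  P3: L <- Z -> P <- D -> T -> E
  P4: L <- Z -> P -> E
  P5: L <- T <- D -> P -> E
  P6: L <- T <- Z -> P -> E
  P7: L <- T -> E
Condition 1 (no descendant of L in the set): holds — descendants of L are {E}; none are in {D, T, U}.
Condition 2 (every backdoor path blocked by {D, T, U}):
  P1: blocked at fork node D ∈ conditioning set.
  P2: blocked at chain node T ∈ conditioning set.
  P3: blocked at collider P (neither it nor any descendant is in the conditioning set).
  P4: open — no interior node is in the conditioning set.
  P5: blocked at chain node T ∈ conditioning set.
  P6: blocked at chain node T ∈ conditioning set.
  P7: blocked at fork node T ∈ conditioning set.
{D, T, U} does not satisfy the backdoor criterion.

No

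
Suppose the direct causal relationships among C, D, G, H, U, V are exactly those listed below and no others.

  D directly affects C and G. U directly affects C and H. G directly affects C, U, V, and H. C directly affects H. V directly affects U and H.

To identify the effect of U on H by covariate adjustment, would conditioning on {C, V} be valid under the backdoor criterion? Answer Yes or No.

No

Backdoor paths from U to H (paths whose first edge points into U):
  P1: U <- G <- D -> C -> H
  P2: U <- G -> V -> H
  P3: U <- G -> C -> H
  P4: U <- G -> H
  P5: U <- V <- G <- D -> C -> H
  P6: U <- V <- G -> C -> H
  P7: U <- V <- G -> H
  P8: U <- V -> H
Condition 1 (no descendant of U in the set): FAILS — C is a descendant of U.
Condition 2 (every backdoor path blocked by {C, V}):
  P1: blocked at chain node C ∈ conditioning set.
  P2: blocked at chain node V ∈ conditioning set.
  P3: blocked at chain node C ∈ conditioning set.
  P4: open — no interior node is in the conditioning set.
  P5: blocked at chain node V ∈ conditioning set.
  P6: blocked at chain node V ∈ conditioning set.
  P7: blocked at chain node V ∈ conditioning set.
  P8: blocked at fork node V ∈ conditioning set.
{C, V} does not satisfy the backdoor criterion.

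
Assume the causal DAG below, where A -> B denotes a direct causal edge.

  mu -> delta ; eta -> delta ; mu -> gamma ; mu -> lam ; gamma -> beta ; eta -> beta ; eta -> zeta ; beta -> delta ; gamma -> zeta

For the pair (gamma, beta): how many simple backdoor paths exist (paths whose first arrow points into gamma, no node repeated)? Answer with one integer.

2

A backdoor path from gamma to beta is any simple undirected path whose first edge points into gamma (i.e. leaves gamma via a parent).
Parents of gamma: {mu}.
Enumerating:
  P1: gamma <- mu -> delta <- eta -> beta
  P2: gamma <- mu -> delta <- beta
That exhausts the simple backdoor paths. Count: 2.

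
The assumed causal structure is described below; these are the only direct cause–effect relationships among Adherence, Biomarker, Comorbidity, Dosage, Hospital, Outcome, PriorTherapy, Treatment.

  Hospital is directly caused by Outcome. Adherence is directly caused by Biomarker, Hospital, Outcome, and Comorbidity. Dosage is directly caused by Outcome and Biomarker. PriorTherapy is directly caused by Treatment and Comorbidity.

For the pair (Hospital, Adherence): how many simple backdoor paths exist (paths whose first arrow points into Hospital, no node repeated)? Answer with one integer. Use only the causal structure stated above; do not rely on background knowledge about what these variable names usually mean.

2

A backdoor path from Hospital to Adherence is any simple undirected path whose first edge points into Hospital (i.e. leaves Hospital via a parent).
Parents of Hospital: {Outcome}.
Enumerating:
  P1: Hospital <- Outcome -> Dosage <- Biomarker -> Adherence
  P2: Hospital <- Outcome -> Adherence
That exhausts the simple backdoor paths. Count: 2.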